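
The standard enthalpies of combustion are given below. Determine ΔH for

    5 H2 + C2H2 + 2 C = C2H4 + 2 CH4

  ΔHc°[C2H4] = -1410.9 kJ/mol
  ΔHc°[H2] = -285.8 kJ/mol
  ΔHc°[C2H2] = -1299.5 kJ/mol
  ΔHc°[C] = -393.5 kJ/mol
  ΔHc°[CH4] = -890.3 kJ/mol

With combustion enthalpies, reactants minus products:
= [5·(-285.8) + 1·(-1299.5) + 2·(-393.5)] − [1·(-1410.9) + 2·(-890.3)]
= -324.0 kJ/mol

ΔH = -324.0 kJ/mol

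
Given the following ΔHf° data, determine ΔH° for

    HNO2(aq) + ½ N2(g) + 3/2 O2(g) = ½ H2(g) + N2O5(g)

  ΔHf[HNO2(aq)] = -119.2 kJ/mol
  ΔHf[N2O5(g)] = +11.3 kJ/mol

Products: 1/2·(+0.0) + 1·(+11.3) = +11.3
Reactants: 1·(-119.2) + 1/2·(+0.0) + 3/2·(+0.0) = -119.2
ΔH° = (+11.3) − (-119.2) = 130.5 kJ/mol

ΔH° = 130.5 kJ/mol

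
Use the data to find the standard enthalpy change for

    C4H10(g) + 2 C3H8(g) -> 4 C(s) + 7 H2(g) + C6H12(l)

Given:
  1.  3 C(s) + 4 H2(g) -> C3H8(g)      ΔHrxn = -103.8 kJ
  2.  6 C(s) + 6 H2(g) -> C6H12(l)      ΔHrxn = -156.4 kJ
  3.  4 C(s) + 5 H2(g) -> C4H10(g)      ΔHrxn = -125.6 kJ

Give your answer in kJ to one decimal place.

eq. 1 reversed and × 2: (-2)·(-103.8) = +207.6 kJ
eq. 2 as written: -156.4 kJ
eq. 3 reversed: +125.6 kJ
Combining the equations, ΔHrxn = (-2)·(-103.8) + (1)·(-156.4) + (-1)·(-125.6) = 176.8 kJ

ΔHrxn = 176.8 kJ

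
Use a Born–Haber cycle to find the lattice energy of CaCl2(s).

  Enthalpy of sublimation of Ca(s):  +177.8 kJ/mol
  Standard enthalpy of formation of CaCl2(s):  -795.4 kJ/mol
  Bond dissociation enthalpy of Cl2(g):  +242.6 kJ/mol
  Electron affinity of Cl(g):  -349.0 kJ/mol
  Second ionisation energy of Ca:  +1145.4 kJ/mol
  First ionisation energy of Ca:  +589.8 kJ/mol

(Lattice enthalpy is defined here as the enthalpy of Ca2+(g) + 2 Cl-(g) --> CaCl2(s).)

U = -2253.0 kJ/mol

ΔHf° = 1·ΔHsub + 1·(ΣIE) + 1·D(Cl2) + 2·EA + U
-795.4 = 1·(+177.8) + 1·(+1735.2) + 1·(+242.6) + 2·(-349.0) + U
U = -795.4 − (+1457.6) = -2253.0 kJ/mol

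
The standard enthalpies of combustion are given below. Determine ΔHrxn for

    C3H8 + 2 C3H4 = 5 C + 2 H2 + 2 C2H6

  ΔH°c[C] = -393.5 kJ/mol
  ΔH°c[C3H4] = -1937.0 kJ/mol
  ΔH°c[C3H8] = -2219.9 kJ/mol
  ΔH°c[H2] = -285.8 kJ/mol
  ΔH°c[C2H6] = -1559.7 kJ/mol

ΔHrxn = -435.4 kJ/mol

Using ΔH = Σ nΔHc°(reactants) − Σ nΔHc°(products):
= [1·(-2219.9) + 2·(-1937.0)] − [5·(-393.5) + 2·(-285.8) + 2·(-1559.7)]
= -435.4 kJ/mol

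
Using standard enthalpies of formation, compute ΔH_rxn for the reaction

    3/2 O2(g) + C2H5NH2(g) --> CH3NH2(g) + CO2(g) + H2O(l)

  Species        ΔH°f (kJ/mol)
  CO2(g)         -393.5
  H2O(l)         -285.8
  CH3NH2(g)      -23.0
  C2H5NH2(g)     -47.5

ΔH_rxn = -654.8 kJ/mol

Products: 1·(-23.0) + 1·(-393.5) + 1·(-285.8) = -702.3
Reactants: 3/2·(+0.0) + 1·(-47.5) = -47.5
ΔH_rxn = (-702.3) − (-47.5) = -654.8 kJ/mol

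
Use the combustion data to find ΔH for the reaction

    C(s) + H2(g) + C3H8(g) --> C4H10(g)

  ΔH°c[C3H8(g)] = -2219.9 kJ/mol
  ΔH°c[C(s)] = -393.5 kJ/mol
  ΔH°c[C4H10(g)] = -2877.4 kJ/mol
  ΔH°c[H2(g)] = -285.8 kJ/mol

ΔH = -21.8 kJ/mol

With combustion enthalpies, reactants minus products:
= [1·(-393.5) + 1·(-285.8) + 1·(-2219.9)] − [1·(-2877.4)]
= -21.8 kJ/mol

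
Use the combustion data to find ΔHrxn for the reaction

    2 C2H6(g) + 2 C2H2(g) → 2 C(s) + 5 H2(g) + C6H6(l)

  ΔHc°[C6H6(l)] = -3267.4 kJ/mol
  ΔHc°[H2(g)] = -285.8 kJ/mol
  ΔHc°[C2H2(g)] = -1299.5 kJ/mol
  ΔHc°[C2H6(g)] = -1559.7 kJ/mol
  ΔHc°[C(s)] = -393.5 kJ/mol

ΔHrxn = -235.0 kJ/mol

Using ΔH = Σ nΔHc°(reactants) − Σ nΔHc°(products):
= [2·(-1559.7) + 2·(-1299.5)] − [2·(-393.5) + 5·(-285.8) + 1·(-3267.4)]
= -235.0 kJ/mol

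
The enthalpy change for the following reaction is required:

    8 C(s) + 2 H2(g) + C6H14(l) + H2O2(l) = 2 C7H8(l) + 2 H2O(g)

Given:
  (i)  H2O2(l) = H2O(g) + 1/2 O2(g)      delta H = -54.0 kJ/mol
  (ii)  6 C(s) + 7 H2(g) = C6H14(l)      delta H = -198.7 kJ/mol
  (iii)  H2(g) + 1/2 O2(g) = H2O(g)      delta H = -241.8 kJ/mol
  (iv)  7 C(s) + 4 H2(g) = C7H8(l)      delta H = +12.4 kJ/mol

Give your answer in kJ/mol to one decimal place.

delta H = -72.3 kJ/mol

(i) as written (H2O2(l) already on the reactant side): -54.0 kJ/mol
(ii) reversed (reverse to put C6H14(l) on the reactant side): +198.7 kJ/mol
(iii) as written: -241.8 kJ/mol
(iv) × 2 (×2 to match 2 C7H8(l) in the target): (2)·(+12.4) = +24.8 kJ/mol
delta H = (1)·(-54.0) + (-1)·(-198.7) + (1)·(-241.8) + (2)·(+12.4) = -72.3 kJ/mol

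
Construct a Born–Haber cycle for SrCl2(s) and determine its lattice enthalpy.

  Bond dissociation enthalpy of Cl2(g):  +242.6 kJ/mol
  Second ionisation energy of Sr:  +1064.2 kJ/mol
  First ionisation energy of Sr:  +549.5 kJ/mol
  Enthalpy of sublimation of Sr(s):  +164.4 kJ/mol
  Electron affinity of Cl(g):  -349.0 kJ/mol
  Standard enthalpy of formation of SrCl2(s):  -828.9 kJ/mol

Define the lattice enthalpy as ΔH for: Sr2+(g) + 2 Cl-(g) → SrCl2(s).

ΔHf° = 1·ΔHsub + 1·(ΣIE) + 1·D(Cl2) + 2·EA + U
-828.9 = 1·(+164.4) + 1·(+1613.7) + 1·(+242.6) + 2·(-349.0) + U
U = -828.9 − (+1322.7) = -2151.6 kJ/mol

U = -2151.6 kJ/mol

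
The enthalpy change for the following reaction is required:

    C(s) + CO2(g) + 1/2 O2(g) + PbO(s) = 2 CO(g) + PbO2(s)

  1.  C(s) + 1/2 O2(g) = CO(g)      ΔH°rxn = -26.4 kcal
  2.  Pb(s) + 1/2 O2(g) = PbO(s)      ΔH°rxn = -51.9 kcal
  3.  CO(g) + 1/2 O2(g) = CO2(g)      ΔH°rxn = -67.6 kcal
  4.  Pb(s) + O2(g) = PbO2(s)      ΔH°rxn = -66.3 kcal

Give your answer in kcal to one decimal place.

ΔH°rxn = 26.8 kcal

eq. 1 as written (C(s) already on the reactant side): -26.4 kcal
eq. 2 reversed (PbO(s) must end up as a reactant): +51.9 kcal
eq. 3 reversed (reverse to put CO2(g) on the reactant side): +67.6 kcal
eq. 4 as written (PbO2(s) already on the product side): -66.3 kcal
ΔH°rxn = (1)·(-26.4) + (-1)·(-51.9) + (-1)·(-67.6) + (1)·(-66.3) = 26.8 kcal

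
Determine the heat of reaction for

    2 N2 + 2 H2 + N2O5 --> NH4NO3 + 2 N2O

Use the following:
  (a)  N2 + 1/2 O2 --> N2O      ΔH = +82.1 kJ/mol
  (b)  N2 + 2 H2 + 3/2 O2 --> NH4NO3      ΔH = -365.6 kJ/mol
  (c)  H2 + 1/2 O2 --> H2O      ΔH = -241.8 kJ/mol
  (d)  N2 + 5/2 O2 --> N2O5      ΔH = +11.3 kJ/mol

ΔH = -212.7 kJ/mol

(a) × 2 (scale by 2 for the 2 N2O): (2)·(+82.1) = +164.2 kJ/mol
(b) as written (NH4NO3 already on the product side): -365.6 kJ/mol
(c): not needed (H2O appears nowhere else).
(d) reversed (N2O5 must end up as a reactant): -11.3 kJ/mol
ΔH = (+164.2) + (-365.6) + (-11.3) = -212.7 kJ/mol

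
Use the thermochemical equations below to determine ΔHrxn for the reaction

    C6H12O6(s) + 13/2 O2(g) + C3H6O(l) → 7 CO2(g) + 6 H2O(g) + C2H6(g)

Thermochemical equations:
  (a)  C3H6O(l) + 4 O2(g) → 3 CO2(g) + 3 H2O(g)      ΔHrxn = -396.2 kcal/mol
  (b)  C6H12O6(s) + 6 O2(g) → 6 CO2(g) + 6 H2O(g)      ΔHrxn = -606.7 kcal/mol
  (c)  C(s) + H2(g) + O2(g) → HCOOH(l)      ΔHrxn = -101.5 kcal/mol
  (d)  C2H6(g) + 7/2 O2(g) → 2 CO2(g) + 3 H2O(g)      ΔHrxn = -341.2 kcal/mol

(a) as written (C3H6O(l) already on the reactant side): -396.2 kcal/mol
(b) as written (C6H12O6(s) already on the reactant side): -606.7 kcal/mol
(c): not needed (HCOOH(l) appears nowhere else).
(d) reversed (C2H6(g) must end up as a product): +341.2 kcal/mol
Combining the equations, ΔHrxn = (1)·(-396.2) + (1)·(-606.7) + (-1)·(-341.2) = -661.7 kcal/mol

ΔHrxn = -661.7 kcal/mol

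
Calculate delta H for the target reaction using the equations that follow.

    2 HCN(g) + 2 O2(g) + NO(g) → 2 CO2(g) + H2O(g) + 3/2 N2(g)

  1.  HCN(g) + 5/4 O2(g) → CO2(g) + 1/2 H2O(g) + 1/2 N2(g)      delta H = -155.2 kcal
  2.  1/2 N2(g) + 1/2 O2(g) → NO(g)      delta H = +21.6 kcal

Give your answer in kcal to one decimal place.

delta H = -332.0 kcal

eq. 1 × 2 (×2 to match 2 HCN(g) in the target): (2)·(-155.2) = -310.4 kcal
eq. 2 reversed (NO(g) must end up as a reactant): -21.6 kcal
delta H = (2)·(-155.2) + (-1)·(+21.6) = -332.0 kcal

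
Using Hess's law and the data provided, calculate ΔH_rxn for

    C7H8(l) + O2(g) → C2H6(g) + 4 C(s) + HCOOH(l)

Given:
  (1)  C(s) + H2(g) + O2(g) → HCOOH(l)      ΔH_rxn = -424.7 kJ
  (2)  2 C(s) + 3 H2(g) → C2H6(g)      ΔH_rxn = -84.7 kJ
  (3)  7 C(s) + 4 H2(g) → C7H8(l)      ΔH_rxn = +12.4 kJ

ΔH_rxn = -521.8 kJ

(1) as written (HCOOH(l) already on the product side): -424.7 kJ
(2) as written (C2H6(g) already on the product side): -84.7 kJ
(3) reversed (C7H8(l) must end up as a reactant): -12.4 kJ
By Hess's law, ΔH_rxn = (-424.7) + (-84.7) + (-12.4) = -521.8 kJ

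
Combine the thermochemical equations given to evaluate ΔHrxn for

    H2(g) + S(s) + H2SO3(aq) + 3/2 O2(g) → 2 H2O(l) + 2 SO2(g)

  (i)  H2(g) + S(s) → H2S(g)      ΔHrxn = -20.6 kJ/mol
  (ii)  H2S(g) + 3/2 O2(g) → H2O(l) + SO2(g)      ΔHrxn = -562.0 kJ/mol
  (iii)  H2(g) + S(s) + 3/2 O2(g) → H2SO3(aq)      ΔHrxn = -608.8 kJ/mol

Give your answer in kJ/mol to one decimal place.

(i) × 2: (2)·(-20.6) = -41.2 kJ/mol
(ii) × 2 (scale by 2 for the 2 H2O(l)): (2)·(-562.0) = -1124.0 kJ/mol
(iii) reversed (reverse to put H2SO3(aq) on the reactant side): +608.8 kJ/mol
ΔHrxn = (-41.2) + (-1124.0) + (+608.8) = -556.4 kJ/mol

ΔHrxn = -556.4 kJ/mol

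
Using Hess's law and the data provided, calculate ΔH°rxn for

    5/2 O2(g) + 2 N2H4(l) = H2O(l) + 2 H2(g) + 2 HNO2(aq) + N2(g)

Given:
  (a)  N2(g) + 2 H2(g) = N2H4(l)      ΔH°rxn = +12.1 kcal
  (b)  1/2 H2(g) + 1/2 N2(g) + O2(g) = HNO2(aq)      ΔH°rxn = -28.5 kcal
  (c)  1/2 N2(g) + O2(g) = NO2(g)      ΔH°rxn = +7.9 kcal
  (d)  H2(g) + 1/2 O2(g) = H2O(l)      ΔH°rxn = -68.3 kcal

ΔH°rxn = -149.5 kcal

(a) reversed and × 2 (N2H4(l) must end up as a reactant; scale by 2 for the 2 N2H4(l)): (-2)·(+12.1) = -24.2 kcal
(b) × 2 (scale by 2 for the 2 HNO2(aq)): (2)·(-28.5) = -57.0 kcal
(c): not needed (NO2(g) appears nowhere else).
(d) as written (H2O(l) already on the product side): -68.3 kcal
ΔH°rxn = (-24.2) + (-57.0) + (-68.3) = -149.5 kcal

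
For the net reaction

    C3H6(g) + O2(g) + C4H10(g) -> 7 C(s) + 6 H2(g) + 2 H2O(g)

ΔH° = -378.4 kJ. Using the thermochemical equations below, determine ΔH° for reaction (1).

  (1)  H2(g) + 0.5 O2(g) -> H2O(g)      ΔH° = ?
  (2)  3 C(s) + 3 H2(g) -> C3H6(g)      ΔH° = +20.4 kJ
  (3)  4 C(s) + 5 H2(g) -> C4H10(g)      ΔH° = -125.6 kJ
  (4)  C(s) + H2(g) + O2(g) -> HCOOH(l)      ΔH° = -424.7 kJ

(1) × 2 (×2 to match 2 H2O(g) in the target): contributes 2·x
(2) reversed (C3H6(g) must end up as a reactant): -20.4 kJ
(3) reversed (C4H10(g) must end up as a reactant): +125.6 kJ
(4): not needed (HCOOH(l) appears nowhere else).
-378.4 = (-20.4) + (+125.6) + 2·x
x = (-378.4 − (+105.2)) / (2) = -241.8 kJ

ΔH° = -241.8 kJ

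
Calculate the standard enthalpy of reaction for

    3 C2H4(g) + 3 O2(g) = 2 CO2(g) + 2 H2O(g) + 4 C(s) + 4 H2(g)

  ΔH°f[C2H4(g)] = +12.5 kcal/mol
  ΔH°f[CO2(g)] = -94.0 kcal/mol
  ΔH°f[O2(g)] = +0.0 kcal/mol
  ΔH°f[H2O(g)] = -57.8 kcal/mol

ΔH° = -341.1 kcal/mol

ΔH°rxn = Σ nΔHf°(products) − Σ nΔHf°(reactants).
Products: 2·(-94.0) + 2·(-57.8) + 4·(+0.0) + 4·(+0.0) = -303.6
Reactants: 3·(+12.5) + 3·(+0.0) = +37.5
ΔH° = (-303.6) − (+37.5) = -341.1 kcal/mol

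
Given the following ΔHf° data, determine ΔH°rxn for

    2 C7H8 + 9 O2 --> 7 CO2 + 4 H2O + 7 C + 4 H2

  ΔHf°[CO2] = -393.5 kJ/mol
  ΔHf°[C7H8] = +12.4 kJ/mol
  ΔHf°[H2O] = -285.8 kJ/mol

ΔH°rxn = -3922.5 kJ/mol

Products: 7·(-393.5) + 4·(-285.8) + 7·(+0.0) + 4·(+0.0) = -3897.7
Reactants: 2·(+12.4) + 9·(+0.0) = +24.8
ΔH°rxn = (-3897.7) − (+24.8) = -3922.5 kJ/mol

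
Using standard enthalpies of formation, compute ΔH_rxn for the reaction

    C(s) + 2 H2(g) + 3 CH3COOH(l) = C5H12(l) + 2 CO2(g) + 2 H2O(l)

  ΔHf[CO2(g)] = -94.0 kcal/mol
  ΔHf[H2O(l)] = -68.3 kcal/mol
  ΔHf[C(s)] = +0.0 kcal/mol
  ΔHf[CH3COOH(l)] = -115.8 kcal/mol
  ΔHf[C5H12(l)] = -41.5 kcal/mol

ΔH_rxn = -18.7 kcal/mol

Products: 1·(-41.5) + 2·(-94.0) + 2·(-68.3) = -366.1
Reactants: 1·(+0.0) + 2·(+0.0) + 3·(-115.8) = -347.4
ΔH_rxn = (-366.1) − (-347.4) = -18.7 kcal/mol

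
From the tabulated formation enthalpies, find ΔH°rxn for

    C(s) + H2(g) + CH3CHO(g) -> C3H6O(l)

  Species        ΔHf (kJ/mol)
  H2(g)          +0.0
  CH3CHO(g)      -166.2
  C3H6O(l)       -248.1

ΔH°rxn = -81.9 kJ/mol

Products: 1·(-248.1) = -248.1
Reactants: 1·(+0.0) + 1·(+0.0) + 1·(-166.2) = -166.2
ΔH°rxn = (-248.1) − (-166.2) = -81.9 kJ/mol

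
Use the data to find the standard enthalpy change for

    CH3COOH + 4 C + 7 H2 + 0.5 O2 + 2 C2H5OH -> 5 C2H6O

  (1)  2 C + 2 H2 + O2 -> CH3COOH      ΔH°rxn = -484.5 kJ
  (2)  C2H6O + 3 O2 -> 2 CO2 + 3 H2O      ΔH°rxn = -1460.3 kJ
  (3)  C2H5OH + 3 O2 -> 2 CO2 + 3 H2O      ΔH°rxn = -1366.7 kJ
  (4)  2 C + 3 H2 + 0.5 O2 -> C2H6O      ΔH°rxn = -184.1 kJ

(1) reversed (reverse to put CH3COOH on the reactant side): +484.5 kJ
(2) reversed and × 2: (-2)·(-1460.3) = +2920.6 kJ
(3) × 2 (scale by 2 for the 2 C2H5OH): (2)·(-1366.7) = -2733.4 kJ
(4) × 3: (3)·(-184.1) = -552.3 kJ
Since enthalpy is a state function, ΔH°rxn = (-1)·(-484.5) + (-2)·(-1460.3) + (2)·(-1366.7) + (3)·(-184.1) = 119.4 kJ

ΔH°rxn = 119.4 kJ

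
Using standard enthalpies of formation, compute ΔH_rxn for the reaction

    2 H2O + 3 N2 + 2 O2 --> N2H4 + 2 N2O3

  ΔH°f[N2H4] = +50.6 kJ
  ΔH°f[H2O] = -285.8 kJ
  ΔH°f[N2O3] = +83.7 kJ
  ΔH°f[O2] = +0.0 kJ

ΔH_rxn = 789.6 kJ

Products: 1·(+50.6) + 2·(+83.7) = +218.0
Reactants: 2·(-285.8) + 3·(+0.0) + 2·(+0.0) = -571.6
ΔH_rxn = (+218.0) − (-571.6) = 789.6 kJ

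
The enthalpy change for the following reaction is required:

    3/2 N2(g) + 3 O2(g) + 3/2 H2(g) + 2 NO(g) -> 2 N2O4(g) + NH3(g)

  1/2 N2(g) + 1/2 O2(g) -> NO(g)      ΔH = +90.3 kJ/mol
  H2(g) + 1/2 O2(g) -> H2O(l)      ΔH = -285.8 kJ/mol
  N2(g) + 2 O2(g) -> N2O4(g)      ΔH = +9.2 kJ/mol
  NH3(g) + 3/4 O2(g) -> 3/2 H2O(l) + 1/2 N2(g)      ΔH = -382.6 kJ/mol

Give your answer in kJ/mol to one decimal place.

ΔH = -208.3 kJ/mol

equation 1 reversed and × 2: (-2)·(+90.3) = -180.6 kJ/mol
equation 2 × 3/2: (3/2)·(-285.8) = -428.7 kJ/mol
equation 3 × 2: (2)·(+9.2) = +18.4 kJ/mol
equation 4 reversed: +382.6 kJ/mol
ΔH = (-180.6) + (-428.7) + (+18.4) + (+382.6) = -208.3 kJ/mol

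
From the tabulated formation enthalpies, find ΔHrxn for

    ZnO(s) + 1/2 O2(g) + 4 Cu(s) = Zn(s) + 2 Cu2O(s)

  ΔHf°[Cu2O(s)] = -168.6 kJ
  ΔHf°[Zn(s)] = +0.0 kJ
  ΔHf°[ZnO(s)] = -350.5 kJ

ΔHrxn = 13.3 kJ

Products: 1·(+0.0) + 2·(-168.6) = -337.2
Reactants: 1·(-350.5) + 1/2·(+0.0) + 4·(+0.0) = -350.5
ΔHrxn = (-337.2) − (-350.5) = 13.3 kJ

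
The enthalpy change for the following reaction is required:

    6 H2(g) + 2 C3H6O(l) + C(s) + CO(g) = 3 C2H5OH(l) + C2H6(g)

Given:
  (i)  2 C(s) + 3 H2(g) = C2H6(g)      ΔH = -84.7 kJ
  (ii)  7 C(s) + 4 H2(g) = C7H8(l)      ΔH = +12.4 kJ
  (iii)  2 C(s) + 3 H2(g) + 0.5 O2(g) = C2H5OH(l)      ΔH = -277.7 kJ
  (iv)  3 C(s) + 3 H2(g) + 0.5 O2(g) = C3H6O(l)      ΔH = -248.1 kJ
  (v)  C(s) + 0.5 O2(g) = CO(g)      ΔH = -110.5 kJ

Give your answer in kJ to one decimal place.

(i) as written (C2H6(g) already on the product side): -84.7 kJ
(ii): not needed (C7H8(l) appears nowhere else).
(iii) × 3 (scale by 3 for the 3 C2H5OH(l)): (3)·(-277.7) = -833.1 kJ
(iv) reversed and × 2 (reverse to put C3H6O(l) on the reactant side; scale by 2 for the 2 C3H6O(l)): (-2)·(-248.1) = +496.2 kJ
(v) reversed (reverse to put CO(g) on the reactant side): +110.5 kJ
ΔH = (1)·(-84.7) + (3)·(-277.7) + (-2)·(-248.1) + (-1)·(-110.5) = -311.1 kJ

ΔH = -311.1 kJ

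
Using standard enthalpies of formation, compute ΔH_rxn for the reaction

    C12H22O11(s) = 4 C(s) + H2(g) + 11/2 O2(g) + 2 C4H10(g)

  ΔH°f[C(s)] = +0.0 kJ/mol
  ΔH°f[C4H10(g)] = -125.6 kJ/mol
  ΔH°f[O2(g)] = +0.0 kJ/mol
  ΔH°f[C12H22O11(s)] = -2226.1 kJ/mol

Products: 4·(+0.0) + 1·(+0.0) + 11/2·(+0.0) + 2·(-125.6) = -251.2
Reactants: 1·(-2226.1) = -2226.1
ΔH_rxn = (-251.2) − (-2226.1) = 1974.9 kJ/mol

ΔH_rxn = 1974.9 kJ/mol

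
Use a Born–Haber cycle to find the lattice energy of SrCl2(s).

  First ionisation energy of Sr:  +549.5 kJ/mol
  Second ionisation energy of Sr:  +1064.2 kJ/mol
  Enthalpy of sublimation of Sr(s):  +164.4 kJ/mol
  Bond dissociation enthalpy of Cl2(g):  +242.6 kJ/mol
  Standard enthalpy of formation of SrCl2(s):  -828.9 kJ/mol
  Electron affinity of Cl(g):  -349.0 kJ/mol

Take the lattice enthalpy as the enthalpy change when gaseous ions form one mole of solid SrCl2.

ΔHf° = 1·ΔHsub + 1·(ΣIE) + 1·D(Cl2) + 2·EA + U
-828.9 = 1·(+164.4) + 1·(+1613.7) + 1·(+242.6) + 2·(-349.0) + U
U = -828.9 − (+1322.7) = -2151.6 kJ/mol

U = -2151.6 kJ/mol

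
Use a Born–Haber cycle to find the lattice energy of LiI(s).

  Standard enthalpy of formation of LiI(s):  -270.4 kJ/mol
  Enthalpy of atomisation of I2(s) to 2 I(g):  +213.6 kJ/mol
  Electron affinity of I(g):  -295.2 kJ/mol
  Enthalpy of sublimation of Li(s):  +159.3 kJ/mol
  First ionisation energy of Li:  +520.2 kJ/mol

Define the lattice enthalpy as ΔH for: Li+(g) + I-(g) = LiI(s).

U = -761.5 kJ/mol

ΔHf° = 1·ΔHsub + 1·(ΣIE) + 1/2·D(I2) + 1·EA + U
-270.4 = 1·(+159.3) + 1·(+520.2) + 1/2·(+213.6) + 1·(-295.2) + U
U = -270.4 − (+491.1) = -761.5 kJ/mol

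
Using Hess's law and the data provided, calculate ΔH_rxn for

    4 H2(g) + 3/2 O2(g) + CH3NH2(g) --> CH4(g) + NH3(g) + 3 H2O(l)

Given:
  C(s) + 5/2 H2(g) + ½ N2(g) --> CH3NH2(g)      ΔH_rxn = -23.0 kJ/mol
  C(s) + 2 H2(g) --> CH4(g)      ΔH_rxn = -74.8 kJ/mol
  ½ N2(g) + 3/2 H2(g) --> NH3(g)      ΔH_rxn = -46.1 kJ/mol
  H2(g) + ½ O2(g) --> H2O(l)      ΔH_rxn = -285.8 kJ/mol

equation 1 reversed (reverse to put CH3NH2(g) on the reactant side): +23.0 kJ/mol
equation 2 as written (CH4(g) already on the product side): -74.8 kJ/mol
equation 3 as written (NH3(g) already on the product side): -46.1 kJ/mol
equation 4 × 3 (×3 to match 3 H2O(l) in the target): (3)·(-285.8) = -857.4 kJ/mol
ΔH_rxn = (+23.0) + (-74.8) + (-46.1) + (-857.4) = -955.3 kJ/mol

ΔH_rxn = -955.3 kJ/mol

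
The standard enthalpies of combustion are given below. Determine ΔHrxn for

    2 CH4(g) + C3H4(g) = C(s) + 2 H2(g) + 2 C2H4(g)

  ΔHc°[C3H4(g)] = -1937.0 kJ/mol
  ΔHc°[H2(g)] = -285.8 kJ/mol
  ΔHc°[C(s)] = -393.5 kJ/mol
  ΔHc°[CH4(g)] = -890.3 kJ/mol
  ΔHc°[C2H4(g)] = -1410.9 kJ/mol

With combustion enthalpies, reactants minus products:
= [2·(-890.3) + 1·(-1937.0)] − [1·(-393.5) + 2·(-285.8) + 2·(-1410.9)]
= 69.3 kJ/mol

ΔHrxn = 69.3 kJ/mol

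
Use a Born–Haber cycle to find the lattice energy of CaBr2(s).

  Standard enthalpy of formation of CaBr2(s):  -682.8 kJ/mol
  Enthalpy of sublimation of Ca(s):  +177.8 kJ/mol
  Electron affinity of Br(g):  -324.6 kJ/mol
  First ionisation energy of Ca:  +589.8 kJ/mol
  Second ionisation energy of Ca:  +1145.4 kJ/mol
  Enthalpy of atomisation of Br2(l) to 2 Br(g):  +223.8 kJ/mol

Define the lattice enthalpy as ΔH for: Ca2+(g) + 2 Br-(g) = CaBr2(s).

ΔHf° = 1·ΔHsub + 1·(ΣIE) + 1·D(Br2) + 2·EA + U
-682.8 = 1·(+177.8) + 1·(+1735.2) + 1·(+223.8) + 2·(-324.6) + U
U = -682.8 − (+1487.6) = -2170.4 kJ/mol

U = -2170.4 kJ/mol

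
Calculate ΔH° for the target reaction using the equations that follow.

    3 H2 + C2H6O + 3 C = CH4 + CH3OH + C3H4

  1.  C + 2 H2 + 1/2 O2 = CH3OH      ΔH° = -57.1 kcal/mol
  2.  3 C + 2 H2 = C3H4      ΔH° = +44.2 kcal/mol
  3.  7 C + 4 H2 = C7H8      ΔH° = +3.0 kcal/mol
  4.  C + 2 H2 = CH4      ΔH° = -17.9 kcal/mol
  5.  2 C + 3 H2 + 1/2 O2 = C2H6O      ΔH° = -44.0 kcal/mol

eq. 1 as written: -57.1 kcal/mol
eq. 2 as written: +44.2 kcal/mol
eq. 3: not needed.
eq. 4 as written: -17.9 kcal/mol
eq. 5 reversed: +44.0 kcal/mol
ΔH° = (1)·(-57.1) + (1)·(+44.2) + (1)·(-17.9) + (-1)·(-44.0) = 13.2 kcal/mol

ΔH° = 13.2 kcal/mol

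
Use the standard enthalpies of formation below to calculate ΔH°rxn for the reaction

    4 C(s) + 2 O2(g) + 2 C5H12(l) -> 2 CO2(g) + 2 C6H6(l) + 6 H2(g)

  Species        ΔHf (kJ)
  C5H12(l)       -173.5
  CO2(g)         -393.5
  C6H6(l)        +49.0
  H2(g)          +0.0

Products: 2·(-393.5) + 2·(+49.0) + 6·(+0.0) = -689.0
Reactants: 4·(+0.0) + 2·(+0.0) + 2·(-173.5) = -347.0
ΔH°rxn = (-689.0) − (-347.0) = -342.0 kJ

ΔH°rxn = -342.0 kJ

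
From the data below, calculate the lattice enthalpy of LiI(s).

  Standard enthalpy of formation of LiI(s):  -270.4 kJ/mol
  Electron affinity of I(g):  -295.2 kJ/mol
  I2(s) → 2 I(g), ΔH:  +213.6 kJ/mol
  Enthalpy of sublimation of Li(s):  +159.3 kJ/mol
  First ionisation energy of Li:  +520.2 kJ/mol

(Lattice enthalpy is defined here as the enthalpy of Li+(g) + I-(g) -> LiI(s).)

ΔHf° = 1·ΔHsub + 1·(ΣIE) + 1/2·D(I2) + 1·EA + U
-270.4 = 1·(+159.3) + 1·(+520.2) + 1/2·(+213.6) + 1·(-295.2) + U
U = -270.4 − (+491.1) = -761.5 kJ/mol

U = -761.5 kJ/mol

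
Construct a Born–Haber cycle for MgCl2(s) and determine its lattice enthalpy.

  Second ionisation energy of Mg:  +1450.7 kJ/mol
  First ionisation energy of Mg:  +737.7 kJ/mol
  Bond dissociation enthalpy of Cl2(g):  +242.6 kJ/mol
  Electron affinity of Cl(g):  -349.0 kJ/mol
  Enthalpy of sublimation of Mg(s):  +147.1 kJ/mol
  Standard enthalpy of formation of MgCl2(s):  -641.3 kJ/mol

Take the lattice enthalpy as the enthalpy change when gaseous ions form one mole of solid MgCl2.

ΔHf° = 1·ΔHsub + 1·(ΣIE) + 1·D(Cl2) + 2·EA + U
-641.3 = 1·(+147.1) + 1·(+2188.4) + 1·(+242.6) + 2·(-349.0) + U
U = -641.3 − (+1880.1) = -2521.4 kJ/mol

U = -2521.4 kJ/mol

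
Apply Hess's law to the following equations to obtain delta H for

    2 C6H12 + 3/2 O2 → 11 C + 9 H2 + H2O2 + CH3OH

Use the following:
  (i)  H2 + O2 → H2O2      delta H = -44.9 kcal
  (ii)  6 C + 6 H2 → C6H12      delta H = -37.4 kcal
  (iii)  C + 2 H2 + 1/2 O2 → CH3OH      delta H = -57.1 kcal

(i) as written: -44.9 kcal
(ii) reversed and × 2: (-2)·(-37.4) = +74.8 kcal
(iii) as written: -57.1 kcal
Summing the manipulated equations, delta H = (1)·(-44.9) + (-2)·(-37.4) + (1)·(-57.1) = -27.2 kcal

delta H = -27.2 kcal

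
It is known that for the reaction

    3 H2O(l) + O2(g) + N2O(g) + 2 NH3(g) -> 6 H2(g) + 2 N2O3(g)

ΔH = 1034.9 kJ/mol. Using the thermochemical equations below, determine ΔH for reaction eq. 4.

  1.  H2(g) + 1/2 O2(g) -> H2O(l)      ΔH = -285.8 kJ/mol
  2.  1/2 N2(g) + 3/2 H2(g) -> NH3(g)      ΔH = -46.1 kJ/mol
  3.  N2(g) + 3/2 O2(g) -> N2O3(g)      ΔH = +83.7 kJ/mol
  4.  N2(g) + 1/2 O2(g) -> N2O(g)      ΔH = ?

ΔH = 82.1 kJ/mol

eq. 1 reversed and × 3: (-3)·(-285.8) = +857.4 kJ/mol
eq. 2 reversed and × 2: (-2)·(-46.1) = +92.2 kJ/mol
eq. 3 × 2: (2)·(+83.7) = +167.4 kJ/mol
eq. 4 reversed: contributes −x
+1034.9 = (+857.4) + (+92.2) + (+167.4) − x
x = (+1034.9 − (+1117.0)) / (-1) = 82.1 kJ/mol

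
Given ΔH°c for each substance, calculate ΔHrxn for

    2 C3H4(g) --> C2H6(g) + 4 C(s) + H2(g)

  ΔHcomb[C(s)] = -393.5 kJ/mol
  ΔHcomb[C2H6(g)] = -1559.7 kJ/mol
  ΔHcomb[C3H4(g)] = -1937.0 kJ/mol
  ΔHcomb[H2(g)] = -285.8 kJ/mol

ΔHrxn = -454.5 kJ/mol

Using ΔH = Σ nΔHc°(reactants) − Σ nΔHc°(products):
= [2·(-1937.0)] − [1·(-1559.7) + 4·(-393.5) + 1·(-285.8)]
= -454.5 kJ/mol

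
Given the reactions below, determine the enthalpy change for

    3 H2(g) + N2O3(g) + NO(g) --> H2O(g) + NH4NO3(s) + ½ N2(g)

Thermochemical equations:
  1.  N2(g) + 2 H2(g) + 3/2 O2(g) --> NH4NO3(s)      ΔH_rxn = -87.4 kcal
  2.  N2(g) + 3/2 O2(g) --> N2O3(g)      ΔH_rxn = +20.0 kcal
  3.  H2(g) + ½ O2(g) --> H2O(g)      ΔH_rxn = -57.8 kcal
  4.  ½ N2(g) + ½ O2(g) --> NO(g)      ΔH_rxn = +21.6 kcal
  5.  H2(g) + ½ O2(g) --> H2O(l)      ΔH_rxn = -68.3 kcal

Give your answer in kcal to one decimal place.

eq. 1 as written (NH4NO3(s) already on the product side): -87.4 kcal
eq. 2 reversed (reverse to put N2O3(g) on the reactant side): -20.0 kcal
eq. 3 as written (H2O(g) already on the product side): -57.8 kcal
eq. 4 reversed (reverse to put NO(g) on the reactant side): -21.6 kcal
eq. 5: not needed (H2O(l) appears nowhere else).
ΔH_rxn = (1)·(-87.4) + (-1)·(+20.0) + (1)·(-57.8) + (-1)·(+21.6) = -186.8 kcal

ΔH_rxn = -186.8 kcal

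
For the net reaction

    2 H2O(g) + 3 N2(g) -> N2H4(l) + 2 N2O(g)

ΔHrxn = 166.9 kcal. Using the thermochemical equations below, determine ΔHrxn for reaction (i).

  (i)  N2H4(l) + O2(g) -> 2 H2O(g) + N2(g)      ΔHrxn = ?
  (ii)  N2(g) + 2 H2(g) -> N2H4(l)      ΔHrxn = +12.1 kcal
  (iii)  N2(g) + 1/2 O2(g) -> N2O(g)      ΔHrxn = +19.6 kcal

(i) reversed (reverse to put H2O(g) on the reactant side): contributes −x
(ii): not needed (H2(g) appears nowhere else).
(iii) × 2 (×2 to match 2 N2O(g) in the target): (2)·(+19.6) = +39.2 kcal
+166.9 = (+39.2) − x
x = (+166.9 − (+39.2)) / (-1) = -127.7 kcal

ΔHrxn = -127.7 kcal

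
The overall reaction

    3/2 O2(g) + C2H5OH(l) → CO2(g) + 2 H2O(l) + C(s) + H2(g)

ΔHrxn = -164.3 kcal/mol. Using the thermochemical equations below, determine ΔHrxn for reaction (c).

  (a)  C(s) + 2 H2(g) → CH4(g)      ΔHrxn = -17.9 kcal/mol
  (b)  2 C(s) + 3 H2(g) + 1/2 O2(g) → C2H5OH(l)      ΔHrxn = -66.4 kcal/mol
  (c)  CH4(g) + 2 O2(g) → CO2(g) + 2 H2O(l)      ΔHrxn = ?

(a) as written: -17.9 kcal/mol
(b) reversed (C2H5OH(l) must end up as a reactant): +66.4 kcal/mol
(c) as written (CO2(g) already on the product side): contributes x
-164.3 = (-17.9) + (+66.4) + x
x = (-164.3 − (+48.5)) / (1) = -212.8 kcal/mol

ΔHrxn = -212.8 kcal/mol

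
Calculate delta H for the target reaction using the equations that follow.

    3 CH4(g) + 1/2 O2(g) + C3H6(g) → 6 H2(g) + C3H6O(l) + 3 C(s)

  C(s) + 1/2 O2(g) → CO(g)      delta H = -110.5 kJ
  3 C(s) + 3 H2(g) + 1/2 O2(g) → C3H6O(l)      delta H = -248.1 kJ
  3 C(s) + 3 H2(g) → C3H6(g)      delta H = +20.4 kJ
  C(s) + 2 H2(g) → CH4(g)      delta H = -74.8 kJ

equation 1: not needed.
equation 2 as written: -248.1 kJ
equation 3 reversed: -20.4 kJ
equation 4 reversed and × 3: (-3)·(-74.8) = +224.4 kJ
Summing the manipulated equations, delta H = (-248.1) + (-20.4) + (+224.4) = -44.1 kJ

delta H = -44.1 kJ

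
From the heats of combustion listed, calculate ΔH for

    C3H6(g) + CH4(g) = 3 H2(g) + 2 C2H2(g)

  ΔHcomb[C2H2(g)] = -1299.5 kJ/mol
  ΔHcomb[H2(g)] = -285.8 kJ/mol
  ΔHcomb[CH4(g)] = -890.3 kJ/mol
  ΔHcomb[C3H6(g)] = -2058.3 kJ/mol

ΔH = 507.8 kJ/mol

Using ΔH = Σ nΔHc°(reactants) − Σ nΔHc°(products):
= [1·(-2058.3) + 1·(-890.3)] − [3·(-285.8) + 2·(-1299.5)]
= 507.8 kJ/mol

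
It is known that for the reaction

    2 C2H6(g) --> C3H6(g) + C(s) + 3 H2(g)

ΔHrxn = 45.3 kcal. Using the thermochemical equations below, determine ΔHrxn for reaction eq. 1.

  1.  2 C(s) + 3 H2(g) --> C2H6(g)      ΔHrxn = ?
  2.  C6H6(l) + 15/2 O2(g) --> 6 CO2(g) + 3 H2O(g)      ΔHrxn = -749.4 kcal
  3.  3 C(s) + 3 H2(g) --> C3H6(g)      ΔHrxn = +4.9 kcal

eq. 1 reversed and × 2 (reverse to put C2H6(g) on the reactant side; scale by 2 for the 2 C2H6(g)): contributes −2·x
eq. 2: not needed (C6H6(l) appears nowhere else).
eq. 3 as written (C3H6(g) already on the product side): +4.9 kcal
+45.3 = (+4.9) − 2·x
x = (+45.3 − (+4.9)) / (-2) = -20.2 kcal

ΔHrxn = -20.2 kcal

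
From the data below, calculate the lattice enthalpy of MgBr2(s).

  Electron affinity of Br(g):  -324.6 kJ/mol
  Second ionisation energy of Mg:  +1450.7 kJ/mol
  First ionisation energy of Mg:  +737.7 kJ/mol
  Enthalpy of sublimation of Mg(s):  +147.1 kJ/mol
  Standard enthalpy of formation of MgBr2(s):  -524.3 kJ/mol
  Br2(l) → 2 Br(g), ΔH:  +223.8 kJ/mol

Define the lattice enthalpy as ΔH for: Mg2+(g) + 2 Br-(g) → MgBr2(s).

ΔHf° = 1·ΔHsub + 1·(ΣIE) + 1·D(Br2) + 2·EA + U
-524.3 = 1·(+147.1) + 1·(+2188.4) + 1·(+223.8) + 2·(-324.6) + U
U = -524.3 − (+1910.1) = -2434.4 kJ/mol

U = -2434.4 kJ/mol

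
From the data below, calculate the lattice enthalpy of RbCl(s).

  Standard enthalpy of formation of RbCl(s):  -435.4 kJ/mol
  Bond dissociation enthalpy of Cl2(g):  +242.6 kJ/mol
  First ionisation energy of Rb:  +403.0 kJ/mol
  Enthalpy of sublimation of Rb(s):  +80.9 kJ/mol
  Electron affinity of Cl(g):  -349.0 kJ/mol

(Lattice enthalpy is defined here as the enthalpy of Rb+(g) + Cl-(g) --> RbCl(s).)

U = -691.6 kJ/mol

ΔHf° = 1·ΔHsub + 1·(ΣIE) + 1/2·D(Cl2) + 1·EA + U
-435.4 = 1·(+80.9) + 1·(+403.0) + 1/2·(+242.6) + 1·(-349.0) + U
U = -435.4 − (+256.2) = -691.6 kJ/mol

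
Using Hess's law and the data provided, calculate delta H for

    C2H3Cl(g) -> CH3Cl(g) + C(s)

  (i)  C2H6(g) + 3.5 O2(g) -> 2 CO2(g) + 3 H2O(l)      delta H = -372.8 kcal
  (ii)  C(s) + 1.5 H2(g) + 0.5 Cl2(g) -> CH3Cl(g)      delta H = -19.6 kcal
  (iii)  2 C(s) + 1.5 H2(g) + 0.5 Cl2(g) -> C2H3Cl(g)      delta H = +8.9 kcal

delta H = -28.5 kcal

(i): not needed (C2H6(g) appears nowhere else).
(ii) as written (CH3Cl(g) already on the product side): -19.6 kcal
(iii) reversed (C2H3Cl(g) must end up as a reactant): -8.9 kcal
Combining the equations, delta H = (1)·(-19.6) + (-1)·(+8.9) = -28.5 kcal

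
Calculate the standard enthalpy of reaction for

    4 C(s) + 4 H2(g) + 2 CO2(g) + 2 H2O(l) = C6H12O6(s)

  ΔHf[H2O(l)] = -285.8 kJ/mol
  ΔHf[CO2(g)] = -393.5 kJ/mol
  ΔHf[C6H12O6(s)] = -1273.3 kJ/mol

ΔH°rxn = 85.3 kJ/mol

ΔH°rxn = Σ nΔHf°(products) − Σ nΔHf°(reactants).
Products: 1·(-1273.3) = -1273.3
Reactants: 4·(+0.0) + 4·(+0.0) + 2·(-393.5) + 2·(-285.8) = -1358.6
ΔH°rxn = (-1273.3) − (-1358.6) = 85.3 kJ/mol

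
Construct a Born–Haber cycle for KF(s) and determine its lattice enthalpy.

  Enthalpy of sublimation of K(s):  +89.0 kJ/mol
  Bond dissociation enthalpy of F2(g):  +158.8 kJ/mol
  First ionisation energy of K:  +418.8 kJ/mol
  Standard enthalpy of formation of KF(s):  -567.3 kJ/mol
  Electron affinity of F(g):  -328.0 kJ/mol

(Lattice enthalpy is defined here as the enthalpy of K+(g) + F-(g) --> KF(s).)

U = -826.5 kJ/mol

ΔHf° = 1·ΔHsub + 1·(ΣIE) + 1/2·D(F2) + 1·EA + U
-567.3 = 1·(+89.0) + 1·(+418.8) + 1/2·(+158.8) + 1·(-328.0) + U
U = -567.3 − (+259.2) = -826.5 kJ/mol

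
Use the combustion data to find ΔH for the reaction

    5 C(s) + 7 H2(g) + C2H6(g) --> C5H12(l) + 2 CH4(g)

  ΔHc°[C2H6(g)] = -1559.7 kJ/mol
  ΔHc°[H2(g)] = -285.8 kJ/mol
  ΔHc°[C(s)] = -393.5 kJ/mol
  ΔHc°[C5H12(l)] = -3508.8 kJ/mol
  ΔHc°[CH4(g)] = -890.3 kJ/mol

ΔH = -238.4 kJ/mol

Using ΔH = Σ nΔHc°(reactants) − Σ nΔHc°(products):
= [5·(-393.5) + 7·(-285.8) + 1·(-1559.7)] − [1·(-3508.8) + 2·(-890.3)]
= -238.4 kJ/mol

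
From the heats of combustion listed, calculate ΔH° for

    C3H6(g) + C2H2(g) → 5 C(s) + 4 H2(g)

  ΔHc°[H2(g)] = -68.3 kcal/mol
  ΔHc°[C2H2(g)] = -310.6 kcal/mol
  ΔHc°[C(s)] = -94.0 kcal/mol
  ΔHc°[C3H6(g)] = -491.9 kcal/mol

ΔH° = -59.3 kcal/mol

Using ΔH = Σ nΔHc°(reactants) − Σ nΔHc°(products):
= [1·(-491.9) + 1·(-310.6)] − [5·(-94.0) + 4·(-68.3)]
= -59.3 kcal/mol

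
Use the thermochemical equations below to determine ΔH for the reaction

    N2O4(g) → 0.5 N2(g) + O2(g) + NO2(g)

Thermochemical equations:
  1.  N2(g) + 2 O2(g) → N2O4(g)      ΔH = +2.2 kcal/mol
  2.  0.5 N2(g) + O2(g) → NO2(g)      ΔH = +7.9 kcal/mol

ΔH = 5.7 kcal/mol

eq. 1 reversed (reverse to put N2O4(g) on the reactant side): -2.2 kcal/mol
eq. 2 as written (NO2(g) already on the product side): +7.9 kcal/mol
ΔH = (-1)·(+2.2) + (1)·(+7.9) = 5.7 kcal/mol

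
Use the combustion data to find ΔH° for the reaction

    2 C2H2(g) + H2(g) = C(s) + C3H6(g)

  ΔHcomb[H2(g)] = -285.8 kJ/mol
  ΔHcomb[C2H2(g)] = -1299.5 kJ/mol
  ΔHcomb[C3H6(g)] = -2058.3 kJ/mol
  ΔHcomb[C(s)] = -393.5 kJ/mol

Using ΔH = Σ nΔHc°(reactants) − Σ nΔHc°(products):
= [2·(-1299.5) + 1·(-285.8)] − [1·(-393.5) + 1·(-2058.3)]
= -433.0 kJ/mol

ΔH° = -433.0 kJ/mol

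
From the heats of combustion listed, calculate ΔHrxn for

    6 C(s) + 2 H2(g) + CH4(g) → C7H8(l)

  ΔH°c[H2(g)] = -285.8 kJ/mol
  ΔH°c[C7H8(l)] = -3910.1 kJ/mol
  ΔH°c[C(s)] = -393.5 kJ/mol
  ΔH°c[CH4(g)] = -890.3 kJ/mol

ΔHrxn = 87.2 kJ/mol

Using ΔH = Σ nΔHc°(reactants) − Σ nΔHc°(products):
= [6·(-393.5) + 2·(-285.8) + 1·(-890.3)] − [1·(-3910.1)]
= 87.2 kJ/mol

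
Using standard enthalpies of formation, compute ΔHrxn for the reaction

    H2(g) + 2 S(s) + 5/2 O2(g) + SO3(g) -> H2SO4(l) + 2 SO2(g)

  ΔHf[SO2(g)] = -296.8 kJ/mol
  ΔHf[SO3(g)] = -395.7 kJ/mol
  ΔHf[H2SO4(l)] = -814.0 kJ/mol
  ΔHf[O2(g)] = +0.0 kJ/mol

ΔHrxn = -1011.9 kJ/mol

Products: 1·(-814.0) + 2·(-296.8) = -1407.6
Reactants: 1·(+0.0) + 2·(+0.0) + 5/2·(+0.0) + 1·(-395.7) = -395.7
ΔHrxn = (-1407.6) − (-395.7) = -1011.9 kJ/mol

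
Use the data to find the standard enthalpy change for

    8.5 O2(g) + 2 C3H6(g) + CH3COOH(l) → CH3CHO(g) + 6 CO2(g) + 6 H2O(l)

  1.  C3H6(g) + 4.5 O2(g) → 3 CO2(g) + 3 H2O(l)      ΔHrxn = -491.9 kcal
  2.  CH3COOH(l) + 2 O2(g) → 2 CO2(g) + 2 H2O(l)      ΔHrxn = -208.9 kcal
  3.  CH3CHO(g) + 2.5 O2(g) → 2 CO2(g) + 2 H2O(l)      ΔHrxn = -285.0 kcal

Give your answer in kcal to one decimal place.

eq. 1 × 2: (2)·(-491.9) = -983.8 kcal
eq. 2 as written: -208.9 kcal
eq. 3 reversed: +285.0 kcal
ΔHrxn = (-983.8) + (-208.9) + (+285.0) = -907.7 kcal

ΔHrxn = -907.7 kcal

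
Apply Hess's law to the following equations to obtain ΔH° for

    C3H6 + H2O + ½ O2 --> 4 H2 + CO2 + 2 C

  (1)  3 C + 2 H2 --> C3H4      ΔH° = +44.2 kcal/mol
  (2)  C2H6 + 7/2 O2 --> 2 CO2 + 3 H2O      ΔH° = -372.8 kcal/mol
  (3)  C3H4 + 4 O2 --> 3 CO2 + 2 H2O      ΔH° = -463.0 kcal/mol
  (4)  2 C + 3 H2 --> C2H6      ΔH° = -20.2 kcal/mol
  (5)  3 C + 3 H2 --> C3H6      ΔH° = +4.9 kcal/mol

(1) as written: +44.2 kcal/mol
(2) reversed: +372.8 kcal/mol
(3) as written: -463.0 kcal/mol
(4) reversed: +20.2 kcal/mol
(5) reversed (C3H6 must end up as a reactant): -4.9 kcal/mol
By Hess's law, ΔH° = (+44.2) + (+372.8) + (-463.0) + (+20.2) + (-4.9) = -30.7 kcal/mol

ΔH° = -30.7 kcal/mol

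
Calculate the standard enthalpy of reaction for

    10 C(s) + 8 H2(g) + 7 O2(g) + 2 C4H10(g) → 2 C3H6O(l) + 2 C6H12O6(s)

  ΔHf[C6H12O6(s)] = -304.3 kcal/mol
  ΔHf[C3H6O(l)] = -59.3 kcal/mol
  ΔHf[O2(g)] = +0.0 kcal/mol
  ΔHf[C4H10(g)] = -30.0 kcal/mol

ΔHrxn = -667.2 kcal/mol

Products: 2·(-59.3) + 2·(-304.3) = -727.2
Reactants: 10·(+0.0) + 8·(+0.0) + 7·(+0.0) + 2·(-30.0) = -60.0
ΔHrxn = (-727.2) − (-60.0) = -667.2 kcal/mol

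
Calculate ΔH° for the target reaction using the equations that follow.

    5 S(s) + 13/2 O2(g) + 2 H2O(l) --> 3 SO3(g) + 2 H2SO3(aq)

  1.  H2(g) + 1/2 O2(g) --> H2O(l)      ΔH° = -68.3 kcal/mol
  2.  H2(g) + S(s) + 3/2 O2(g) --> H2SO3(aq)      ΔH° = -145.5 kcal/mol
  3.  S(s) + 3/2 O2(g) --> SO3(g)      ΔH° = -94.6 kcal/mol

ΔH° = -438.2 kcal/mol

eq. 1 reversed and × 2: (-2)·(-68.3) = +136.6 kcal/mol
eq. 2 × 2: (2)·(-145.5) = -291.0 kcal/mol
eq. 3 × 3: (3)·(-94.6) = -283.8 kcal/mol
Since enthalpy is a state function, ΔH° = (+136.6) + (-291.0) + (-283.8) = -438.2 kcal/mol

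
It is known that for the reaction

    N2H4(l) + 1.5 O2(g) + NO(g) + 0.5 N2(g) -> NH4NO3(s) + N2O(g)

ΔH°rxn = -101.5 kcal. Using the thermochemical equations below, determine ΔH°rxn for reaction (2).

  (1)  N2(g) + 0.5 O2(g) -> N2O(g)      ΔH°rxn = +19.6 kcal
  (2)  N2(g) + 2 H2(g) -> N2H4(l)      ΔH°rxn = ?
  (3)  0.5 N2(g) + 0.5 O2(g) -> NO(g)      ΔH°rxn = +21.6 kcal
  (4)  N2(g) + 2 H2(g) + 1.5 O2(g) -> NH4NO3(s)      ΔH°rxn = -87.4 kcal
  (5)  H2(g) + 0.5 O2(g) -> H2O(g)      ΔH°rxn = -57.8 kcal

(1) as written: +19.6 kcal
(2) reversed: contributes −x
(3) reversed: -21.6 kcal
(4) as written: -87.4 kcal
(5): not needed.
-101.5 = (+19.6) + (-21.6) + (-87.4) − x
x = (-101.5 − (-89.4)) / (-1) = 12.1 kcal

ΔH°rxn = 12.1 kcal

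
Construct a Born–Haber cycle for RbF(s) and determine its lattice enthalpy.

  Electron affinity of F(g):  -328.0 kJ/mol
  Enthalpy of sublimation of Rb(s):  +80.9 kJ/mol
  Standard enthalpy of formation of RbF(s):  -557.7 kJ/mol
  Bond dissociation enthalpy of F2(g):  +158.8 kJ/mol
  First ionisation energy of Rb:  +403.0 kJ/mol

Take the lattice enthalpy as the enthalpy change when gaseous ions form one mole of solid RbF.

U = -793.0 kJ/mol

ΔHf° = 1·ΔHsub + 1·(ΣIE) + 1/2·D(F2) + 1·EA + U
-557.7 = 1·(+80.9) + 1·(+403.0) + 1/2·(+158.8) + 1·(-328.0) + U
U = -557.7 − (+235.3) = -793.0 kJ/mol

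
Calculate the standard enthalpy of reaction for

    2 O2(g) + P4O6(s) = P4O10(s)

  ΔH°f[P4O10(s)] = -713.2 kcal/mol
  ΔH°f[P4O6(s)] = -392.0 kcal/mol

ΔH° = -321.2 kcal/mol

ΔH°rxn = Σ nΔHf°(products) − Σ nΔHf°(reactants).
Products: 1·(-713.2) = -713.2
Reactants: 2·(+0.0) + 1·(-392.0) = -392.0
ΔH° = (-713.2) − (-392.0) = -321.2 kcal/mol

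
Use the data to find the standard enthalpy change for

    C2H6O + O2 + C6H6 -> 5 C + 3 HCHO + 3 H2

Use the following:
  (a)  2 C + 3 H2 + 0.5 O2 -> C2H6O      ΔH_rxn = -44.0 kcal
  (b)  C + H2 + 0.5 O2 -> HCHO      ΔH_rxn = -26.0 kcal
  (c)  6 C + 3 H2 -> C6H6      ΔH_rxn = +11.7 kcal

ΔH_rxn = -45.7 kcal

(a) reversed (C2H6O must end up as a reactant): +44.0 kcal
(b) × 3 (scale by 3 for the 3 HCHO): (3)·(-26.0) = -78.0 kcal
(c) reversed (C6H6 must end up as a reactant): -11.7 kcal
Summing the manipulated equations, ΔH_rxn = (+44.0) + (-78.0) + (-11.7) = -45.7 kcal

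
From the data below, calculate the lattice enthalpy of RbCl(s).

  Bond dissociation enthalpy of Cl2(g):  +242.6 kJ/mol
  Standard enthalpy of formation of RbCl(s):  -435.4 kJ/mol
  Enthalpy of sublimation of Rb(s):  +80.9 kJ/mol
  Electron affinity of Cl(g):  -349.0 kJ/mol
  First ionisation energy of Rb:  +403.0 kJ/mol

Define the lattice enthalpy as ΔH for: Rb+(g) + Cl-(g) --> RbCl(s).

ΔHf° = 1·ΔHsub + 1·(ΣIE) + 1/2·D(Cl2) + 1·EA + U
-435.4 = 1·(+80.9) + 1·(+403.0) + 1/2·(+242.6) + 1·(-349.0) + U
U = -435.4 − (+256.2) = -691.6 kJ/mol

U = -691.6 kJ/mol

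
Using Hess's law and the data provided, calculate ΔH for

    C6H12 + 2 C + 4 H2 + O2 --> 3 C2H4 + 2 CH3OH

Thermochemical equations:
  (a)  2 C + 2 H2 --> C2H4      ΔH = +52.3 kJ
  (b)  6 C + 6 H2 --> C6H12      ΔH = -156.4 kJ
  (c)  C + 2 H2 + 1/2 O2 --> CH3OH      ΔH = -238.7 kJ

ΔH = -164.1 kJ

(a) × 3 (scale by 3 for the 3 C2H4): (3)·(+52.3) = +156.9 kJ
(b) reversed (reverse to put C6H12 on the reactant side): +156.4 kJ
(c) × 2 (×2 to match 2 CH3OH in the target): (2)·(-238.7) = -477.4 kJ
ΔH = (3)·(+52.3) + (-1)·(-156.4) + (2)·(-238.7) = -164.1 kJ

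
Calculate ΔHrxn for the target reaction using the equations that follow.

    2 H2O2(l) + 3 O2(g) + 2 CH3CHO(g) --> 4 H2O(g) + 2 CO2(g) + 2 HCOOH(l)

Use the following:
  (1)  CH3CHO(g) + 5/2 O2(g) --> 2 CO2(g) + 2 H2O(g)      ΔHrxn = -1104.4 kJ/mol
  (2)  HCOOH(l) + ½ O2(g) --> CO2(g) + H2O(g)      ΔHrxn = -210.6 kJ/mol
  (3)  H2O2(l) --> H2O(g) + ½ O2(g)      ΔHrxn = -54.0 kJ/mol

ΔHrxn = -1895.6 kJ/mol

(1) × 2 (scale by 2 for the 2 CH3CHO(g)): (2)·(-1104.4) = -2208.8 kJ/mol
(2) reversed and × 2 (HCOOH(l) must end up as a product; ×2 to match 2 HCOOH(l) in the target): (-2)·(-210.6) = +421.2 kJ/mol
(3) × 2 (×2 to match 2 H2O2(l) in the target): (2)·(-54.0) = -108.0 kJ/mol
Summing the manipulated equations, ΔHrxn = (-2208.8) + (+421.2) + (-108.0) = -1895.6 kJ/mol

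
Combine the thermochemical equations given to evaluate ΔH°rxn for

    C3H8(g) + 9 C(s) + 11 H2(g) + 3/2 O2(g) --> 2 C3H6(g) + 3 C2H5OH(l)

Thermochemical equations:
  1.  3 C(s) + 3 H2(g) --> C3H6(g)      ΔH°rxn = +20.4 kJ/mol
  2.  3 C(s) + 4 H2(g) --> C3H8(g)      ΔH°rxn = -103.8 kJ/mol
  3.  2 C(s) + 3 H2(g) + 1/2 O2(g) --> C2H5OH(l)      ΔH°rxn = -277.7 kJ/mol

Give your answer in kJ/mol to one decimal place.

ΔH°rxn = -688.5 kJ/mol

eq. 1 × 2: (2)·(+20.4) = +40.8 kJ/mol
eq. 2 reversed: +103.8 kJ/mol
eq. 3 × 3: (3)·(-277.7) = -833.1 kJ/mol
By Hess's law, ΔH°rxn = (2)·(+20.4) + (-1)·(-103.8) + (3)·(-277.7) = -688.5 kJ/mol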